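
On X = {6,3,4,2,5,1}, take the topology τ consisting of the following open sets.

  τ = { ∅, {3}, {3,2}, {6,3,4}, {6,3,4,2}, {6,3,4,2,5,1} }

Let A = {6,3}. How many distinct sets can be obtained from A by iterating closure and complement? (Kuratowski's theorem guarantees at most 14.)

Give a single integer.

6

X∖A={4,2,5,1}, int(X∖A)=∅, hence cl(A)={6,3,4,2,5,1}
Orbit (k=closure, c=complement):
  1. A     = {6,3}
  2. kA    = {6,3,4,2,5,1}
  3. cA    = {4,2,5,1}
  4. ckA   = ∅
  5. kcA   = {6,4,2,5,1}
  6. ckcA  = {3}
(closed under both — stop)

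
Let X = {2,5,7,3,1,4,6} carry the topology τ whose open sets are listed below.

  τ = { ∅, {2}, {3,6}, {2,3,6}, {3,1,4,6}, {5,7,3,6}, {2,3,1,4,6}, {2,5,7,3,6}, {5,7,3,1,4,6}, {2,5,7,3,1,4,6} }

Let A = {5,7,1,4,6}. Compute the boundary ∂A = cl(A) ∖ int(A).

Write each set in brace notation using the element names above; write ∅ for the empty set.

{5,7,3,1,4,6}

U open, U⊆A: ∅. int(A) = ⋃ = ∅
X∖A={2,3}, int(X∖A)={2}, hence cl(A)={5,7,3,1,4,6}
∂A: remove int from cl → {5,7,3,1,4,6}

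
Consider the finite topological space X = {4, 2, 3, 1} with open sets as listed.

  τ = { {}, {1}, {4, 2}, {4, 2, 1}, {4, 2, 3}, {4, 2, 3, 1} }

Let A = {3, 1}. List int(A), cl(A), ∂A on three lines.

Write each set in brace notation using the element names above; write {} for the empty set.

int(A) = {1}
cl(A)  = {3, 1}
∂A     = {3}

interior: largest open inside A is {1} (from {}, {1})
cl via duality: int({4, 2}) = {4, 2}, so X∖{4, 2} = {3, 1}
cl∖int = {3}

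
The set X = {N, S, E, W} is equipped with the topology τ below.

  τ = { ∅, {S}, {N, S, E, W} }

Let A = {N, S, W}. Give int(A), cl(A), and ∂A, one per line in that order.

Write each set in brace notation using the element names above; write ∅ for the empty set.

interior: largest open inside A is {S} (from ∅, {S})
cl via duality: int({E}) = ∅, so X∖∅ = {N, S, E, W}
cl∖int = {N, E, W}

int(A) = {S}
cl(A)  = {N, S, E, W}
∂A     = {N, E, W}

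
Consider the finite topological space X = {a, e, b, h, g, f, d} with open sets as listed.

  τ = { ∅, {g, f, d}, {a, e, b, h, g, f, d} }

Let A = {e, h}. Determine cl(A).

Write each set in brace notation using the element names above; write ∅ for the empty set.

{a, e, b, h}

closure: X∖int(X∖A) = X∖{g, f, d} = {a, e, b, h}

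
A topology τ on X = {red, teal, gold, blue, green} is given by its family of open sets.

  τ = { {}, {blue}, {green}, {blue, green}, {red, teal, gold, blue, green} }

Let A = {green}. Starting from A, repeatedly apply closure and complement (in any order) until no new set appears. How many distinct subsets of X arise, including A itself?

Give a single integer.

4

closure: X∖int(X∖A) = X∖{blue} = {red, teal, gold, green}
Let k=closure and c=complement:
  1. A     = {green}
  2. kA    = {red, teal, gold, green}
  3. cA    = {red, teal, gold, blue}
  4. ckA   = {blue}
— saturated at 4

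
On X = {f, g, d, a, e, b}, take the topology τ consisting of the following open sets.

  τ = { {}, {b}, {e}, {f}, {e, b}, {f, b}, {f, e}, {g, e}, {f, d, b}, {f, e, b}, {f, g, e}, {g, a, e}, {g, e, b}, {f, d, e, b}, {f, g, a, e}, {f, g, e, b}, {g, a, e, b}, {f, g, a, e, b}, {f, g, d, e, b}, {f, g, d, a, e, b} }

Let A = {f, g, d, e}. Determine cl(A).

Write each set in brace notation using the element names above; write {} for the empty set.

closure: X∖int(X∖A) = X∖{b} = {f, g, d, a, e}

{f, g, d, a, e}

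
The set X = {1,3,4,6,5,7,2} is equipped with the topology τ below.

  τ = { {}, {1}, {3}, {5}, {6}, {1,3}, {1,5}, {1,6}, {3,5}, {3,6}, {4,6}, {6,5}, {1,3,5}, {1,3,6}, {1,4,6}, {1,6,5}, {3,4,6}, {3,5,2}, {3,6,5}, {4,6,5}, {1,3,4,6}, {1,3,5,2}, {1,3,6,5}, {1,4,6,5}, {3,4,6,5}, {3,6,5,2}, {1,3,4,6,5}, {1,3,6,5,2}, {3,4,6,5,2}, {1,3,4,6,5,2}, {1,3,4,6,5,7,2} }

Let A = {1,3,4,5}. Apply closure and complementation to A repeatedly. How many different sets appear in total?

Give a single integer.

complement {6,7,2}; its interior {6}; cl(A) = X∖{6} = {1,3,4,5,7,2}
With k = closure, c = complement:
  1. A     = {1,3,4,5}
  2. kA    = {1,3,4,5,7,2}
  3. cA    = {6,7,2}
  4. ckA   = {6}
  5. kcA   = {4,6,7,2}
  6. kckA  = {4,6,7}
  7. ckcA  = {1,3,5}
  8. ckckA = {1,3,5,2}
  9. kckcA = {1,3,5,7,2}
  10. ckckcA = {4,6}
k, c of each give nothing new

10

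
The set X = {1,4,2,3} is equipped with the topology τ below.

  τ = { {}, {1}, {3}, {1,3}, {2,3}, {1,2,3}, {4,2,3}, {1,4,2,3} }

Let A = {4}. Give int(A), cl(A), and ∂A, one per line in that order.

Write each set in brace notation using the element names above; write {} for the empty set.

opens ⊆ A: {}; union → int = {}
complement {1,2,3}; its interior {1,2,3}; cl(A) = X∖{1,2,3} = {4}
boundary = {4} ∖ {} = {4}

int(A) = {}
cl(A)  = {4}
∂A     = {4}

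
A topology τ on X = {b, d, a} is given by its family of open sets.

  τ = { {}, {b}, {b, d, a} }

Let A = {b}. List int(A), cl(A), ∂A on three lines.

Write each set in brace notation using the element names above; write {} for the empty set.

U open, U⊆A: {}, {b}. int(A) = ⋃ = {b}
X∖A={d, a}, int(X∖A)={}, hence cl(A)={b, d, a}
∂A: remove int from cl → {d, a}

int(A) = {b}
cl(A)  = {b, d, a}
∂A     = {d, a}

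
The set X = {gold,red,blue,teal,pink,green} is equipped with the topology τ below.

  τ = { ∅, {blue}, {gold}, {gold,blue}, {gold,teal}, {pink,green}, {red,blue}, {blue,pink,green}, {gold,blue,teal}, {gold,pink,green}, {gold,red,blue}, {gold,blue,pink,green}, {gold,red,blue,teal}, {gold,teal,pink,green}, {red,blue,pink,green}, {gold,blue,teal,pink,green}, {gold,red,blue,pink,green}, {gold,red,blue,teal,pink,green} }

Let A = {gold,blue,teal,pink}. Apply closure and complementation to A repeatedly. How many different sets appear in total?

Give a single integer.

8

cl via duality: int({red,green}) = ∅, so X∖∅ = {gold,red,blue,teal,pink,green}
Write k for closure, c for complement:
  1. A     = {gold,blue,teal,pink}
  2. kA    = {gold,red,blue,teal,pink,green}
  3. cA    = {red,green}
  4. ckA   = ∅
  5. kcA   = {red,pink,green}
  6. ckcA  = {gold,blue,teal}
  7. kckcA = {gold,red,blue,teal}
  8. ckckcA = {pink,green}
applying k or c yields no new set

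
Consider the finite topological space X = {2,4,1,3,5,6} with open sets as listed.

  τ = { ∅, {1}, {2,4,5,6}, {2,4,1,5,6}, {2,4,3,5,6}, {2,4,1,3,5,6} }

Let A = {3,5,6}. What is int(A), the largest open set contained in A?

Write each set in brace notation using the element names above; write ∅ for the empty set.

U open, U⊆A: ∅. int(A) = ⋃ = ∅

∅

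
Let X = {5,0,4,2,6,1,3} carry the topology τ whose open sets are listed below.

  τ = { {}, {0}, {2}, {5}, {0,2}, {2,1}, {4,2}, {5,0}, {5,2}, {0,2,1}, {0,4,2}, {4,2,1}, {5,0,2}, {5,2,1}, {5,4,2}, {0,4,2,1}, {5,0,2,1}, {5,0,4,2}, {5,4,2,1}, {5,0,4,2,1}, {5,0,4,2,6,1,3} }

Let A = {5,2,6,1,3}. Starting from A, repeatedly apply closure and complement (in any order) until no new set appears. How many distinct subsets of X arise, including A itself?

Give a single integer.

8

closure: X∖int(X∖A) = X∖{0} = {5,4,2,6,1,3}
Let k=closure and c=complement:
  1. A     = {5,2,6,1,3}
  2. kA    = {5,4,2,6,1,3}
  3. cA    = {0,4}
  4. ckA   = {0}
  5. kcA   = {0,4,6,3}
  6. kckA  = {0,6,3}
  7. ckcA  = {5,2,1}
  8. ckckA = {5,4,2,1}
— saturated at 8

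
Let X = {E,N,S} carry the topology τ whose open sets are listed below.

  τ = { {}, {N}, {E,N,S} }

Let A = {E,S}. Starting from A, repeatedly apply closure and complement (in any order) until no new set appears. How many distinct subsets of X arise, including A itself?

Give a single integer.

closure: X∖int(X∖A) = X∖{N} = {E,S}
Let k=closure and c=complement:
  1. A     = {E,S}
  2. cA    = {N}
  3. kcA   = {E,N,S}
  4. ckcA  = {}
— saturated at 4

4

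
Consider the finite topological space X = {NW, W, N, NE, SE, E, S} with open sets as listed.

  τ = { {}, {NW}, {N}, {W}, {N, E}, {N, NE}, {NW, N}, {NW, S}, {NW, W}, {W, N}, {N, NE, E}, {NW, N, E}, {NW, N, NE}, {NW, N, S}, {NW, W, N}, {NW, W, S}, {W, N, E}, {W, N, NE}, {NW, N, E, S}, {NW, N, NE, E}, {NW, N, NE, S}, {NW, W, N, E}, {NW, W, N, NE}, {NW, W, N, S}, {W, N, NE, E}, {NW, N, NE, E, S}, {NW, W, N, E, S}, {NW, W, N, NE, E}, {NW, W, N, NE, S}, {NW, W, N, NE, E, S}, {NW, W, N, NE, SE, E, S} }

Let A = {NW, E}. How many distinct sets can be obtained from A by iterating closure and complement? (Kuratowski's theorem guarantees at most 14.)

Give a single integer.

complement {W, N, NE, SE, S}; its interior {W, N, NE}; cl(A) = X∖{W, N, NE} = {NW, SE, E, S}
With k = closure, c = complement:
  1. A     = {NW, E}
  2. kA    = {NW, SE, E, S}
  3. cA    = {W, N, NE, SE, S}
  4. ckA   = {W, N, NE}
  5. kcA   = {W, N, NE, SE, E, S}
  6. kckA  = {W, N, NE, SE, E}
  7. ckcA  = {NW}
  8. ckckA = {NW, S}
  9. kckcA = {NW, SE, S}
  10. ckckcA = {W, N, NE, E}
k, c of each give nothing new

10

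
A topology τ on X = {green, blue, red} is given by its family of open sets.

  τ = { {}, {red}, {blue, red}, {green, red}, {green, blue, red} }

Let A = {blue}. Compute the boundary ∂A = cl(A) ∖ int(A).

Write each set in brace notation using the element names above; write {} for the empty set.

{blue}

interior: largest open inside A is {} (from {})
cl via duality: int({green, red}) = {green, red}, so X∖{green, red} = {blue}
cl∖int = {blue}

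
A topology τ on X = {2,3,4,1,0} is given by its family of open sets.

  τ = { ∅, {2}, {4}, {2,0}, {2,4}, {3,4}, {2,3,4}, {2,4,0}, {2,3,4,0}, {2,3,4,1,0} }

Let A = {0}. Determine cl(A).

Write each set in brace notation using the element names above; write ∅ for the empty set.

complement {2,3,4,1}; its interior {2,3,4}; cl(A) = X∖{2,3,4} = {1,0}

{1,0}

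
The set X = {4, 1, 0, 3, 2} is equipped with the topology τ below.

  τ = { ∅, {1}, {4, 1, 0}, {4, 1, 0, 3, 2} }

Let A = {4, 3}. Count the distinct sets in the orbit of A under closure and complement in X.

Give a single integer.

6

closure: X∖int(X∖A) = X∖{1} = {4, 0, 3, 2}
Let k=closure and c=complement:
  1. A     = {4, 3}
  2. kA    = {4, 0, 3, 2}
  3. cA    = {1, 0, 2}
  4. ckA   = {1}
  5. kcA   = {4, 1, 0, 3, 2}
  6. ckcA  = ∅
— saturated at 6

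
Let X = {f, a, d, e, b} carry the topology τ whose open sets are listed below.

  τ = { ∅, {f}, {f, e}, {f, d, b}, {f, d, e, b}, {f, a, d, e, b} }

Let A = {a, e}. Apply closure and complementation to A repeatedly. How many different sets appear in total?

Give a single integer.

complement {f, d, b}; its interior {f, d, b}; cl(A) = X∖{f, d, b} = {a, e}
With k = closure, c = complement:
  1. A     = {a, e}
  2. cA    = {f, d, b}
  3. kcA   = {f, a, d, e, b}
  4. ckcA  = ∅
k, c of each give nothing new

4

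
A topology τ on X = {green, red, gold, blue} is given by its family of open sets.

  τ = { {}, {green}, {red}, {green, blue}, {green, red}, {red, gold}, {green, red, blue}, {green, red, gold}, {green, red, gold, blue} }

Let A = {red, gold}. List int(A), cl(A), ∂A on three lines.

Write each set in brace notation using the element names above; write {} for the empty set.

int(A) = {red, gold}
cl(A)  = {red, gold}
∂A     = {}

interior: largest open inside A is {red, gold} (from {}, {red}, {red, gold})
cl via duality: int({green, blue}) = {green, blue}, so X∖{green, blue} = {red, gold}
cl∖int = {}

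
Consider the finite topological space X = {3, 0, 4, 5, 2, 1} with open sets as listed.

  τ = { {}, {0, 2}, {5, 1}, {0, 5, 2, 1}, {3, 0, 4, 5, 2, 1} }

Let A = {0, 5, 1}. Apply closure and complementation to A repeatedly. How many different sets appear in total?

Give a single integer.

closure: X∖int(X∖A) = X∖{} = {3, 0, 4, 5, 2, 1}
Let k=closure and c=complement:
  1. A     = {0, 5, 1}
  2. kA    = {3, 0, 4, 5, 2, 1}
  3. cA    = {3, 4, 2}
  4. ckA   = {}
  5. kcA   = {3, 0, 4, 2}
  6. ckcA  = {5, 1}
  7. kckcA = {3, 4, 5, 1}
  8. ckckcA = {0, 2}
— saturated at 8

8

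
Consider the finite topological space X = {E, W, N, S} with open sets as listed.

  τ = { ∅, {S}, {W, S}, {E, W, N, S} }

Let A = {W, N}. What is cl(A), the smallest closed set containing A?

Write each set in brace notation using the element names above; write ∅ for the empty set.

{E, W, N}

closure: X∖int(X∖A) = X∖{S} = {E, W, N}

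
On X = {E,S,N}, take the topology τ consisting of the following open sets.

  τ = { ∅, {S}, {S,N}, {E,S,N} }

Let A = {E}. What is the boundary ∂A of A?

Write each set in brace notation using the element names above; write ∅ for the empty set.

interior: largest open inside A is ∅ (from ∅)
cl via duality: int({S,N}) = {S,N}, so X∖{S,N} = {E}
cl∖int = {E}

{E}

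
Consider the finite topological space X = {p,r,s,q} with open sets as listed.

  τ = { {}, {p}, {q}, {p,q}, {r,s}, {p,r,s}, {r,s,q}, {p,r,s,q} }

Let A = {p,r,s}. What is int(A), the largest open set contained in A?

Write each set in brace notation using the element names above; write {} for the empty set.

opens ⊆ A: {}, {p}, {r,s}, {p,r,s}; union → int = {p,r,s}

{p,r,s}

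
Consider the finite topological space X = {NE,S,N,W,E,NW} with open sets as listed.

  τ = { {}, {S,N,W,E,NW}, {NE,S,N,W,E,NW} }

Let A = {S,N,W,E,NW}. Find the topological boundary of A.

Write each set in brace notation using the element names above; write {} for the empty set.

interior: largest open inside A is {S,N,W,E,NW} (from {}, {S,N,W,E,NW})
cl via duality: int({NE}) = {}, so X∖{} = {NE,S,N,W,E,NW}
cl∖int = {NE}

{NE}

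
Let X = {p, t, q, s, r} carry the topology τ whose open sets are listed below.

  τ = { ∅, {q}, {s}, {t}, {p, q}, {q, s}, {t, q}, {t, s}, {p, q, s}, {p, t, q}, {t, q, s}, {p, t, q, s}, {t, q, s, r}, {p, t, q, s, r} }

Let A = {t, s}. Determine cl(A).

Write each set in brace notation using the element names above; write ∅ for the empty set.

{t, s, r}

complement {p, q, r}; its interior {p, q}; cl(A) = X∖{p, q} = {t, s, r}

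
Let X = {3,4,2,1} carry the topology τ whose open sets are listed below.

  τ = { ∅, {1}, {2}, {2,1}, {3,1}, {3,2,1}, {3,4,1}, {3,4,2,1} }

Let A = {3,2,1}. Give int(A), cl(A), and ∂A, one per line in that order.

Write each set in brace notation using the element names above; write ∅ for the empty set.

int(A) = {3,2,1}
cl(A)  = {3,4,2,1}
∂A     = {4}

interior: largest open inside A is {3,2,1} (from ∅, {2}, {1}, {2,1}, {3,1}, {3,2,1})
cl via duality: int({4}) = ∅, so X∖∅ = {3,4,2,1}
cl∖int = {4}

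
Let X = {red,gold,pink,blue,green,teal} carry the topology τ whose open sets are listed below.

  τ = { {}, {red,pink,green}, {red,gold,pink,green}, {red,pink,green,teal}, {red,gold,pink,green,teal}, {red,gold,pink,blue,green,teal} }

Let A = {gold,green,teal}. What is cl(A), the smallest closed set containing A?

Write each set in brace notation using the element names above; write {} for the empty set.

X∖A={red,pink,blue}, int(X∖A)={}, hence cl(A)={red,gold,pink,blue,green,teal}

{red,gold,pink,blue,green,teal}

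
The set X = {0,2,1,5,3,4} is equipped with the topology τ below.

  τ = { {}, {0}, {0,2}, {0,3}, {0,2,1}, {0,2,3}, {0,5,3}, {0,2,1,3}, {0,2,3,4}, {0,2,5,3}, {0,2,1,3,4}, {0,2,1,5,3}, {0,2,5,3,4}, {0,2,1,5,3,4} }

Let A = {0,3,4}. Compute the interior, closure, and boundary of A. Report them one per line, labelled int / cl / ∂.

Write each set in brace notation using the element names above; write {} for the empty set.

interior: largest open inside A is {0,3} (from {}, {0}, {0,3})
cl via duality: int({2,1,5}) = {}, so X∖{} = {0,2,1,5,3,4}
cl∖int = {2,1,5,4}

int(A) = {0,3}
cl(A)  = {0,2,1,5,3,4}
∂A     = {2,1,5,4}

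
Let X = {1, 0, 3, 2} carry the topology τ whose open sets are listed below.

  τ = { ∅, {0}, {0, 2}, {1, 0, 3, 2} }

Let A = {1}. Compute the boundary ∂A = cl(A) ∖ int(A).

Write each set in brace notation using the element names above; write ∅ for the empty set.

U open, U⊆A: ∅. int(A) = ⋃ = ∅
X∖A={0, 3, 2}, int(X∖A)={0, 2}, hence cl(A)={1, 3}
∂A: remove int from cl → {1, 3}

{1, 3}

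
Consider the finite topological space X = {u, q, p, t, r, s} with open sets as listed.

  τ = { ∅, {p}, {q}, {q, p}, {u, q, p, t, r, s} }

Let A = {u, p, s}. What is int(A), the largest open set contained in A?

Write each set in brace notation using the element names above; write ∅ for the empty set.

{p}

interior: largest open inside A is {p} (from ∅, {p})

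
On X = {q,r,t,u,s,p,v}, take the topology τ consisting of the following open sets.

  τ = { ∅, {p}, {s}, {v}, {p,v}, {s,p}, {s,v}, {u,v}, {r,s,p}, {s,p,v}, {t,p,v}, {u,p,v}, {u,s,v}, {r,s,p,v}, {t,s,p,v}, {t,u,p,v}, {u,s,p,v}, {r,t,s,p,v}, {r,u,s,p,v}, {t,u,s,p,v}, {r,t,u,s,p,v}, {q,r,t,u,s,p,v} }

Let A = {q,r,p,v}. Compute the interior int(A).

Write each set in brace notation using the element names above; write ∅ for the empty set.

{p,v}

open subsets of A: ∅, {p}, {v}, {p,v}; so int(A) = {p,v}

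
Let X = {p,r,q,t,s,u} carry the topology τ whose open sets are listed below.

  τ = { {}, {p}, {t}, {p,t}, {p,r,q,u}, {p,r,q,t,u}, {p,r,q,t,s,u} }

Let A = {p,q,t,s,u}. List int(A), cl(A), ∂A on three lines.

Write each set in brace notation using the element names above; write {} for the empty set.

opens ⊆ A: {}, {t}, {p}, {p,t}; union → int = {p,t}
complement {r}; its interior {}; cl(A) = X∖{} = {p,r,q,t,s,u}
boundary = {p,r,q,t,s,u} ∖ {p,t} = {r,q,s,u}

int(A) = {p,t}
cl(A)  = {p,r,q,t,s,u}
∂A     = {r,q,s,u}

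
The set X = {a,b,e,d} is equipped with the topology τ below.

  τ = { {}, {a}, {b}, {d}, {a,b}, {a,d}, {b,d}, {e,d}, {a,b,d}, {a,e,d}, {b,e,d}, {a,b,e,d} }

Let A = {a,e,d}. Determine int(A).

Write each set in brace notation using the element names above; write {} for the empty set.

interior: largest open inside A is {a,e,d} (from {}, {d}, {a}, {e,d}, {a,d}, {a,e,d})

{a,e,d}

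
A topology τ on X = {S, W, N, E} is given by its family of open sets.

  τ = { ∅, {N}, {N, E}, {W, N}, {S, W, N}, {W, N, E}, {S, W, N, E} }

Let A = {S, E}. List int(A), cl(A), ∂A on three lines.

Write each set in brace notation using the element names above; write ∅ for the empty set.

int(A) = ∅
cl(A)  = {S, E}
∂A     = {S, E}

open subsets of A: ∅; so int(A) = ∅
closure: X∖int(X∖A) = X∖{W, N} = {S, E}
∂A = {S, E} minus ∅ = {S, E}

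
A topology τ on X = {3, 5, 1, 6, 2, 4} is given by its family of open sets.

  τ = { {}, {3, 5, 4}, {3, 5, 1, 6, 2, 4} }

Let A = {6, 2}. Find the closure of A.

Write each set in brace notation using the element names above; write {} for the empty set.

{1, 6, 2}

X∖A={3, 5, 1, 4}, int(X∖A)={3, 5, 4}, hence cl(A)={1, 6, 2}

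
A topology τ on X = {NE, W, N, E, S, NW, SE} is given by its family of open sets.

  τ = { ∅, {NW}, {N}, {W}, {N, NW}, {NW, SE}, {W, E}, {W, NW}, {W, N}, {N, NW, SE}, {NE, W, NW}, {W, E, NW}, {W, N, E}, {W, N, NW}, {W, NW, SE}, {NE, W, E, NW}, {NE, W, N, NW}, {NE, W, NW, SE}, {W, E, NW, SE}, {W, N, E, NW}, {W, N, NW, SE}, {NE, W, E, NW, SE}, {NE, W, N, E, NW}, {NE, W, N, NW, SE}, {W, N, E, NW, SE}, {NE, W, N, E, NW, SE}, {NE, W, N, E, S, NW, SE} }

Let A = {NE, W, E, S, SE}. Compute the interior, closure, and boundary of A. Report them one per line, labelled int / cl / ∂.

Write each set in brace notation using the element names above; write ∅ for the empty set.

int(A) = {W, E}
cl(A)  = {NE, W, E, S, SE}
∂A     = {NE, S, SE}

interior: largest open inside A is {W, E} (from ∅, {W}, {W, E})
cl via duality: int({N, NW}) = {N, NW}, so X∖{N, NW} = {NE, W, E, S, SE}
cl∖int = {NE, S, SE}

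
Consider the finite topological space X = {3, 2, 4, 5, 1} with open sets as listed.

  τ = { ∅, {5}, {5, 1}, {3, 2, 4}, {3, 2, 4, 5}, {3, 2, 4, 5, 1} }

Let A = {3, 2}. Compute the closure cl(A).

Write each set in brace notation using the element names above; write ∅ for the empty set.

{3, 2, 4}

closure: X∖int(X∖A) = X∖{5, 1} = {3, 2, 4}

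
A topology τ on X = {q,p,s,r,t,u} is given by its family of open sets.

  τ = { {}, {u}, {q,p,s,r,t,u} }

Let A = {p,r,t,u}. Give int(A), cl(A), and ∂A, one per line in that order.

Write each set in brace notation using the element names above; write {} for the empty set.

int(A) = {u}
cl(A)  = {q,p,s,r,t,u}
∂A     = {q,p,s,r,t}

open subsets of A: {}, {u}; so int(A) = {u}
closure: X∖int(X∖A) = X∖{} = {q,p,s,r,t,u}
∂A = {q,p,s,r,t,u} minus {u} = {q,p,s,r,t}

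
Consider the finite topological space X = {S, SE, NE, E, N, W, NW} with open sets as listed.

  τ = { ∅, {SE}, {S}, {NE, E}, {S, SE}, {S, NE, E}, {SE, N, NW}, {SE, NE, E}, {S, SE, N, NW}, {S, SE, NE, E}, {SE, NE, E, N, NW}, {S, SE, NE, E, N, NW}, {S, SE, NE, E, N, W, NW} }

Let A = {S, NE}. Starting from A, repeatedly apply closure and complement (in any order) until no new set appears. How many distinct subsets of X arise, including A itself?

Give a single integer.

10

X∖A={SE, E, N, W, NW}, int(X∖A)={SE, N, NW}, hence cl(A)={S, NE, E, W}
Orbit (k=closure, c=complement):
  1. A     = {S, NE}
  2. kA    = {S, NE, E, W}
  3. cA    = {SE, E, N, W, NW}
  4. ckA   = {SE, N, NW}
  5. kcA   = {SE, NE, E, N, W, NW}
  6. kckA  = {SE, N, W, NW}
  7. ckcA  = {S}
  8. ckckA = {S, NE, E}
  9. kckcA = {S, W}
  10. ckckcA = {SE, NE, E, N, NW}
(closed under both — stop)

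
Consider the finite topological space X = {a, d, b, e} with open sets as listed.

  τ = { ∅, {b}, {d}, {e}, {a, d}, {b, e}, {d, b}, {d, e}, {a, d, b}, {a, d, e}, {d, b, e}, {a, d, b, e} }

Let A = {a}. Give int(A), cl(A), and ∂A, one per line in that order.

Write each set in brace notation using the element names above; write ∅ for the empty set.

open subsets of A: ∅; so int(A) = ∅
closure: X∖int(X∖A) = X∖{d, b, e} = {a}
∂A = {a} minus ∅ = {a}

int(A) = ∅
cl(A)  = {a}
∂A     = {a}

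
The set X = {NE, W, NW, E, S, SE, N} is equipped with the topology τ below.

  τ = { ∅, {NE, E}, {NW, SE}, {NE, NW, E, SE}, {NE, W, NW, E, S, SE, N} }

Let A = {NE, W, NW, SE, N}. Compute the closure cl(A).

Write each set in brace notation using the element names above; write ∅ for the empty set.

complement {E, S}; its interior ∅; cl(A) = X∖∅ = {NE, W, NW, E, S, SE, N}

{NE, W, NW, E, S, SE, N}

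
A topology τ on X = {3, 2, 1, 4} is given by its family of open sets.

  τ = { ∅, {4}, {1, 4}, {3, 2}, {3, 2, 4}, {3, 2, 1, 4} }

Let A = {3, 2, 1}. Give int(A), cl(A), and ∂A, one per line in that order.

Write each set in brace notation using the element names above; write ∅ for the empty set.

int(A) = {3, 2}
cl(A)  = {3, 2, 1}
∂A     = {1}

interior: largest open inside A is {3, 2} (from ∅, {3, 2})
cl via duality: int({4}) = {4}, so X∖{4} = {3, 2, 1}
cl∖int = {1}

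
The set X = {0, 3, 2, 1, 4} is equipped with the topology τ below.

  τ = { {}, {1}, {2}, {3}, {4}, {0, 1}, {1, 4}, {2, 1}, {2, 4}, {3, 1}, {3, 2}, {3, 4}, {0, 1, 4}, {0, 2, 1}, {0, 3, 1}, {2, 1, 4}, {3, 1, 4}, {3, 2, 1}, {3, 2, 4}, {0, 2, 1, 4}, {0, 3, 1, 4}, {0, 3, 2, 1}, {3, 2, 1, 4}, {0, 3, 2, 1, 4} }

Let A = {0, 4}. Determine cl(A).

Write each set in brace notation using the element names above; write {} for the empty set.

cl via duality: int({3, 2, 1}) = {3, 2, 1}, so X∖{3, 2, 1} = {0, 4}

{0, 4}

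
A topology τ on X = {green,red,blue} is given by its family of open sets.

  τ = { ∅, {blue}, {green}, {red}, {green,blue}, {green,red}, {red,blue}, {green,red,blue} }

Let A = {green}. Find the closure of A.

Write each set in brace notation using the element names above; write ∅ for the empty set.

{green}

X∖A={red,blue}, int(X∖A)={red,blue}, hence cl(A)={green}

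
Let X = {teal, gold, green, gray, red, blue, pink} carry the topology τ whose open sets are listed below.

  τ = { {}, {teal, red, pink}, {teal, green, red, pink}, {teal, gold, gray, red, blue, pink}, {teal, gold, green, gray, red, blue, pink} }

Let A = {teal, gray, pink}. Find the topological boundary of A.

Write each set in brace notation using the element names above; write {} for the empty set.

{teal, gold, green, gray, red, blue, pink}

open subsets of A: {}; so int(A) = {}
closure: X∖int(X∖A) = X∖{} = {teal, gold, green, gray, red, blue, pink}
∂A = {teal, gold, green, gray, red, blue, pink} minus {} = {teal, gold, green, gray, red, blue, pink}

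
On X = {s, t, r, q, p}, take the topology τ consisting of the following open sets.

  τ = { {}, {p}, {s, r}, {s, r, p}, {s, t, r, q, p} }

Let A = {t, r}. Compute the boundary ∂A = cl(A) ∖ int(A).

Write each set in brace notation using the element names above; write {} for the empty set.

{s, t, r, q}

open subsets of A: {}; so int(A) = {}
closure: X∖int(X∖A) = X∖{p} = {s, t, r, q}
∂A = {s, t, r, q} minus {} = {s, t, r, q}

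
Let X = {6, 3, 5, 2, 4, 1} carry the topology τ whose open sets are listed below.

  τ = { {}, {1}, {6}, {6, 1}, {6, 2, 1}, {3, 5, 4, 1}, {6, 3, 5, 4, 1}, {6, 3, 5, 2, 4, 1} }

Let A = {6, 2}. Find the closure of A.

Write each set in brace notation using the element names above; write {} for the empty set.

{6, 2}

X∖A={3, 5, 4, 1}, int(X∖A)={3, 5, 4, 1}, hence cl(A)={6, 2}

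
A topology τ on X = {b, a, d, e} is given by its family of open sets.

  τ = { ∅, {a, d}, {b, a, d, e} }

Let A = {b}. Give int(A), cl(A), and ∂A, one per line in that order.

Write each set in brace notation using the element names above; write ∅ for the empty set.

int(A) = ∅
cl(A)  = {b, e}
∂A     = {b, e}

opens ⊆ A: ∅; union → int = ∅
complement {a, d, e}; its interior {a, d}; cl(A) = X∖{a, d} = {b, e}
boundary = {b, e} ∖ ∅ = {b, e}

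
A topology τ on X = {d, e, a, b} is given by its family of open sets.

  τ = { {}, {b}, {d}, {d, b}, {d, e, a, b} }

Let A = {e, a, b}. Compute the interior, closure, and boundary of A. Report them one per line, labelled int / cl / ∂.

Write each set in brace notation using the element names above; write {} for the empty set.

int(A) = {b}
cl(A)  = {e, a, b}
∂A     = {e, a}

interior: largest open inside A is {b} (from {}, {b})
cl via duality: int({d}) = {d}, so X∖{d} = {e, a, b}
cl∖int = {e, a}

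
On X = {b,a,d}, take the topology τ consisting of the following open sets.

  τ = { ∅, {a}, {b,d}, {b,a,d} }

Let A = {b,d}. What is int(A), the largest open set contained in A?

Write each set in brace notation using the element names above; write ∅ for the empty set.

interior: largest open inside A is {b,d} (from ∅, {b,d})

{b,d}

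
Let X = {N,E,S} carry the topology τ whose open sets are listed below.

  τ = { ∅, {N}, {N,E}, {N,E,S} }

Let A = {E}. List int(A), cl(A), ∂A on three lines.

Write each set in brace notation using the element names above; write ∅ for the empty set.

int(A) = ∅
cl(A)  = {E,S}
∂A     = {E,S}

open subsets of A: ∅; so int(A) = ∅
closure: X∖int(X∖A) = X∖{N} = {E,S}
∂A = {E,S} minus ∅ = {E,S}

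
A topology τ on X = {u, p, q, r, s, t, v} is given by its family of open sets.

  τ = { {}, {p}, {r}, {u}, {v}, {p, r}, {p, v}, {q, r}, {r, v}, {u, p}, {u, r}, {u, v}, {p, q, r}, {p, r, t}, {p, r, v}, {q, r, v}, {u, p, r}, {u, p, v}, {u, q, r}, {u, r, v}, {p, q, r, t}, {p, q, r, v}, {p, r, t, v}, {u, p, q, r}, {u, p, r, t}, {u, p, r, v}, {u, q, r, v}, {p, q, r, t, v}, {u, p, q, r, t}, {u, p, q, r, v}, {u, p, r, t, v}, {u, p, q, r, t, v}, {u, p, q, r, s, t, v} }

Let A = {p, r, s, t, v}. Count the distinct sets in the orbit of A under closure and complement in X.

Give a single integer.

X∖A={u, q}, int(X∖A)={u}, hence cl(A)={p, q, r, s, t, v}
Orbit (k=closure, c=complement):
  1. A     = {p, r, s, t, v}
  2. kA    = {p, q, r, s, t, v}
  3. cA    = {u, q}
  4. ckA   = {u}
  5. kcA   = {u, q, s}
  6. kckA  = {u, s}
  7. ckcA  = {p, r, t, v}
  8. ckckA = {p, q, r, t, v}
(closed under both — stop)

8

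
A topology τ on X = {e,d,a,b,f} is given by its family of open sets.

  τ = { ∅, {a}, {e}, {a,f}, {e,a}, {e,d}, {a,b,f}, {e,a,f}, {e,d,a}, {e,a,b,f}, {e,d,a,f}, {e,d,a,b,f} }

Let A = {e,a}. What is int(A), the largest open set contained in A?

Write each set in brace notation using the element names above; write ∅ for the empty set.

U open, U⊆A: ∅, {e}, {a}, {e,a}. int(A) = ⋃ = {e,a}

{e,a}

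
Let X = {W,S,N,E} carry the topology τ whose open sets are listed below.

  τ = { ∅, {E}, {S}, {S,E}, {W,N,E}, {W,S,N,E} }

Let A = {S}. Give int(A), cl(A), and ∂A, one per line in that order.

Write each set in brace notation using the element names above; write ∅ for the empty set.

int(A) = {S}
cl(A)  = {S}
∂A     = ∅

open subsets of A: ∅, {S}; so int(A) = {S}
closure: X∖int(X∖A) = X∖{W,N,E} = {S}
∂A = {S} minus {S} = ∅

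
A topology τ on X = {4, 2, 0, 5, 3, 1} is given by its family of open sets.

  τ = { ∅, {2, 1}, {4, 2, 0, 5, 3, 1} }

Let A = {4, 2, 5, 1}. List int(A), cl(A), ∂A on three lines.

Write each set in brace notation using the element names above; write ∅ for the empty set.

int(A) = {2, 1}
cl(A)  = {4, 2, 0, 5, 3, 1}
∂A     = {4, 0, 5, 3}

interior: largest open inside A is {2, 1} (from ∅, {2, 1})
cl via duality: int({0, 3}) = ∅, so X∖∅ = {4, 2, 0, 5, 3, 1}
cl∖int = {4, 0, 5, 3}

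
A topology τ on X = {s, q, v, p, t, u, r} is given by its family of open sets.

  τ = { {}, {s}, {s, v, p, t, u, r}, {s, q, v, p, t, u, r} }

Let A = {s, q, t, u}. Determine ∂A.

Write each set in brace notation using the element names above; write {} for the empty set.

opens ⊆ A: {}, {s}; union → int = {s}
complement {v, p, r}; its interior {}; cl(A) = X∖{} = {s, q, v, p, t, u, r}
boundary = {s, q, v, p, t, u, r} ∖ {s} = {q, v, p, t, u, r}

{q, v, p, t, u, r}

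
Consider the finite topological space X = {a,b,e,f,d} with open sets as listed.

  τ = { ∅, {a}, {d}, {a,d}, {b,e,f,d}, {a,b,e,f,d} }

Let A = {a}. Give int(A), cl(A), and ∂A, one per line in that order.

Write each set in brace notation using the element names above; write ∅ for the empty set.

int(A) = {a}
cl(A)  = {a}
∂A     = ∅

interior: largest open inside A is {a} (from ∅, {a})
cl via duality: int({b,e,f,d}) = {b,e,f,d}, so X∖{b,e,f,d} = {a}
cl∖int = ∅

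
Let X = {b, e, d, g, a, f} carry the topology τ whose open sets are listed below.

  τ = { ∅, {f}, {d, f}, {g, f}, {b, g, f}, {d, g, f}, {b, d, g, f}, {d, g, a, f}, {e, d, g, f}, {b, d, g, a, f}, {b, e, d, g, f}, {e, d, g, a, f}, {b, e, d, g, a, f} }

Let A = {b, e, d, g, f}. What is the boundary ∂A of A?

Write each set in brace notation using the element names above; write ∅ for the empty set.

{a}

open subsets of A: ∅, {f}, {d, f}, {g, f}, {d, g, f}, {b, g, f}, {b, d, g, f}, {e, d, g, f}, {b, e, d, g, f}; so int(A) = {b, e, d, g, f}
closure: X∖int(X∖A) = X∖∅ = {b, e, d, g, a, f}
∂A = {b, e, d, g, a, f} minus {b, e, d, g, f} = {a}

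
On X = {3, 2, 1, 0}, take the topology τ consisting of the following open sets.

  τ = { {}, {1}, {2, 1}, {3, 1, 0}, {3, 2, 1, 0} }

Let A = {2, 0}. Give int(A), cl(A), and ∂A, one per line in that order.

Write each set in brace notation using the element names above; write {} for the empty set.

int(A) = {}
cl(A)  = {3, 2, 0}
∂A     = {3, 2, 0}

open subsets of A: {}; so int(A) = {}
closure: X∖int(X∖A) = X∖{1} = {3, 2, 0}
∂A = {3, 2, 0} minus {} = {3, 2, 0}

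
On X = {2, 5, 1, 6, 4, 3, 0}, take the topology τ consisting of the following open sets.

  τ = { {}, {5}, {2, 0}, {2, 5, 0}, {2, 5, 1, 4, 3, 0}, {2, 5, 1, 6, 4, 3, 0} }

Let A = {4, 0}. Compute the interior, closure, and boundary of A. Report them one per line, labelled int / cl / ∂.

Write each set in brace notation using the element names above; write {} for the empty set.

int(A) = {}
cl(A)  = {2, 1, 6, 4, 3, 0}
∂A     = {2, 1, 6, 4, 3, 0}

interior: largest open inside A is {} (from {})
cl via duality: int({2, 5, 1, 6, 3}) = {5}, so X∖{5} = {2, 1, 6, 4, 3, 0}
cl∖int = {2, 1, 6, 4, 3, 0}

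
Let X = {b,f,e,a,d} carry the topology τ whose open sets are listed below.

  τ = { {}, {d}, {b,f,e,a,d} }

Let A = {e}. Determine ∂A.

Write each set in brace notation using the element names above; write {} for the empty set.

{b,f,e,a}

interior: largest open inside A is {} (from {})
cl via duality: int({b,f,a,d}) = {d}, so X∖{d} = {b,f,e,a}
cl∖int = {b,f,e,a}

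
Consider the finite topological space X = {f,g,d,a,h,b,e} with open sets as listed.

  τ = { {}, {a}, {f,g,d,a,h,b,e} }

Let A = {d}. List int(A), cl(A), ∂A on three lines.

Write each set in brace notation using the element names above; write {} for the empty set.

opens ⊆ A: {}; union → int = {}
complement {f,g,a,h,b,e}; its interior {a}; cl(A) = X∖{a} = {f,g,d,h,b,e}
boundary = {f,g,d,h,b,e} ∖ {} = {f,g,d,h,b,e}

int(A) = {}
cl(A)  = {f,g,d,h,b,e}
∂A     = {f,g,d,h,b,e}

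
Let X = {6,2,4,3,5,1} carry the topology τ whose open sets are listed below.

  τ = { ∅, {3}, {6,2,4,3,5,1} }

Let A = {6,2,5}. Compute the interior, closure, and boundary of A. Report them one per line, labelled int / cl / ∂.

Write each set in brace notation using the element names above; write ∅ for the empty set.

int(A) = ∅
cl(A)  = {6,2,4,5,1}
∂A     = {6,2,4,5,1}

interior: largest open inside A is ∅ (from ∅)
cl via duality: int({4,3,1}) = {3}, so X∖{3} = {6,2,4,5,1}
cl∖int = {6,2,4,5,1}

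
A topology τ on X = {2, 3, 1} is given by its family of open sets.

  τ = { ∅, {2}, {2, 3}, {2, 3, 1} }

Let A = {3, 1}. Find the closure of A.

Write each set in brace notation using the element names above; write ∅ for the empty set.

cl via duality: int({2}) = {2}, so X∖{2} = {3, 1}

{3, 1}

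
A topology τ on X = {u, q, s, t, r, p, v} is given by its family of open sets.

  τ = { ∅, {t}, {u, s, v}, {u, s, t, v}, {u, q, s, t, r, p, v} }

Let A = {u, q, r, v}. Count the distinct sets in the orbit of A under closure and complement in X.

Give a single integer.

8

closure: X∖int(X∖A) = X∖{t} = {u, q, s, r, p, v}
Let k=closure and c=complement:
  1. A     = {u, q, r, v}
  2. kA    = {u, q, s, r, p, v}
  3. cA    = {s, t, p}
  4. ckA   = {t}
  5. kcA   = {u, q, s, t, r, p, v}
  6. kckA  = {q, t, r, p}
  7. ckcA  = ∅
  8. ckckA = {u, s, v}
— saturated at 8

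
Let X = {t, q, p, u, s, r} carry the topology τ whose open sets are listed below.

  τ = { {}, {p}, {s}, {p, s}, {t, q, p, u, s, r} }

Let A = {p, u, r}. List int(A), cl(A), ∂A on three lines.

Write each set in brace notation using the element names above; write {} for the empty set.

int(A) = {p}
cl(A)  = {t, q, p, u, r}
∂A     = {t, q, u, r}

opens ⊆ A: {}, {p}; union → int = {p}
complement {t, q, s}; its interior {s}; cl(A) = X∖{s} = {t, q, p, u, r}
boundary = {t, q, p, u, r} ∖ {p} = {t, q, u, r}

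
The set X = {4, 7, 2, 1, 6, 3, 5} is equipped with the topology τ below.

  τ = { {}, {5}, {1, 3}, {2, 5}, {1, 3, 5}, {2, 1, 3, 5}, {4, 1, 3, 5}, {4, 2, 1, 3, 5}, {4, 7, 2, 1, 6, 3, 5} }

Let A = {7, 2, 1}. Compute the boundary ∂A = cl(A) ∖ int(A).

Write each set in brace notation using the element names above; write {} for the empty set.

open subsets of A: {}; so int(A) = {}
closure: X∖int(X∖A) = X∖{5} = {4, 7, 2, 1, 6, 3}
∂A = {4, 7, 2, 1, 6, 3} minus {} = {4, 7, 2, 1, 6, 3}

{4, 7, 2, 1, 6, 3}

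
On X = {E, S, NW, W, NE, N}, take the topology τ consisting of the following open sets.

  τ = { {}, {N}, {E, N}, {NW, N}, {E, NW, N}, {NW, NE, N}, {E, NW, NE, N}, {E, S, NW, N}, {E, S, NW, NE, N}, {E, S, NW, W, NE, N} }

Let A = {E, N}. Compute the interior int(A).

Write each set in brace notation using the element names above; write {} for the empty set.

open subsets of A: {}, {N}, {E, N}; so int(A) = {E, N}

{E, N}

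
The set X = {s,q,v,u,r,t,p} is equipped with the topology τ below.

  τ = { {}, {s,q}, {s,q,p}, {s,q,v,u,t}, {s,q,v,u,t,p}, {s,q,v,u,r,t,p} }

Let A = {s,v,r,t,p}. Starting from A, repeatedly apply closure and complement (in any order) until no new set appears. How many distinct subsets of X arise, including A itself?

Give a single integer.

complement {q,u}; its interior {}; cl(A) = X∖{} = {s,q,v,u,r,t,p}
With k = closure, c = complement:
  1. A     = {s,v,r,t,p}
  2. kA    = {s,q,v,u,r,t,p}
  3. cA    = {q,u}
  4. ckA   = {}
k, c of each give nothing new

4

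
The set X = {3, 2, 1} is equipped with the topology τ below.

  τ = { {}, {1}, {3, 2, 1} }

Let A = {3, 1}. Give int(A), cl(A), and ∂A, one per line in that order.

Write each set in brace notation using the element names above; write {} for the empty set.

int(A) = {1}
cl(A)  = {3, 2, 1}
∂A     = {3, 2}

open subsets of A: {}, {1}; so int(A) = {1}
closure: X∖int(X∖A) = X∖{} = {3, 2, 1}
∂A = {3, 2, 1} minus {1} = {3, 2}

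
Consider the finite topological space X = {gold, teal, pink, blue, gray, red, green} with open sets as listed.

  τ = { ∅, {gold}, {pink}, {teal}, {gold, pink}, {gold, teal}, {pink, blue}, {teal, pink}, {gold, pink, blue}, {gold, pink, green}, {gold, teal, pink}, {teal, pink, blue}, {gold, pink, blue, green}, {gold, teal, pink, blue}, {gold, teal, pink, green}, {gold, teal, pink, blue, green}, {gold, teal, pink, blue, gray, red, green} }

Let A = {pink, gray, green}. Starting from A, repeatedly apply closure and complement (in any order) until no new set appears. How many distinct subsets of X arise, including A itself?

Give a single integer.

closure: X∖int(X∖A) = X∖{gold, teal} = {pink, blue, gray, red, green}
Let k=closure and c=complement:
  1. A     = {pink, gray, green}
  2. kA    = {pink, blue, gray, red, green}
  3. cA    = {gold, teal, blue, red}
  4. ckA   = {gold, teal}
  5. kcA   = {gold, teal, blue, gray, red, green}
  6. kckA  = {gold, teal, gray, red, green}
  7. ckcA  = {pink}
  8. ckckA = {pink, blue}
— saturated at 8

8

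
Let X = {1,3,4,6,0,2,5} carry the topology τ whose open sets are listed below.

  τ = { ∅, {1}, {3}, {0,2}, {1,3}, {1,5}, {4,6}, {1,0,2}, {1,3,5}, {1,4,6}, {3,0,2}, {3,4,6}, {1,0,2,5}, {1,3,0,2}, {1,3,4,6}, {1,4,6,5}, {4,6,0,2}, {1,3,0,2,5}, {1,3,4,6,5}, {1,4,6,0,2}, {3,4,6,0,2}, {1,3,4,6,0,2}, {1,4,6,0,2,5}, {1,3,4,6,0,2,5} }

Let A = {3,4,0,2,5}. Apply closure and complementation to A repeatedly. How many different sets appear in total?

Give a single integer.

X∖A={1,6}, int(X∖A)={1}, hence cl(A)={3,4,6,0,2,5}
Orbit (k=closure, c=complement):
  1. A     = {3,4,0,2,5}
  2. kA    = {3,4,6,0,2,5}
  3. cA    = {1,6}
  4. ckA   = {1}
  5. kcA   = {1,4,6,5}
  6. kckA  = {1,5}
  7. ckcA  = {3,0,2}
  8. ckckA = {3,4,6,0,2}
(closed under both — stop)

8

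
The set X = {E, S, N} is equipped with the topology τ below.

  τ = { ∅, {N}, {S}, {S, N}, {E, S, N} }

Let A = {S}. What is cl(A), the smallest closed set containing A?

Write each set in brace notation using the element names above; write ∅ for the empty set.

{E, S}

X∖A={E, N}, int(X∖A)={N}, hence cl(A)={E, S}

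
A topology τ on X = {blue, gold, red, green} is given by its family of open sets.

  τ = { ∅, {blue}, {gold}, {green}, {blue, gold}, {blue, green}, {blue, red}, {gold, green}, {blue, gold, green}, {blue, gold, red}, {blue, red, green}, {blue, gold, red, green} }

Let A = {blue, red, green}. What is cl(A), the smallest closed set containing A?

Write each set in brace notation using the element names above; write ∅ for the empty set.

{blue, red, green}

complement {gold}; its interior {gold}; cl(A) = X∖{gold} = {blue, red, green}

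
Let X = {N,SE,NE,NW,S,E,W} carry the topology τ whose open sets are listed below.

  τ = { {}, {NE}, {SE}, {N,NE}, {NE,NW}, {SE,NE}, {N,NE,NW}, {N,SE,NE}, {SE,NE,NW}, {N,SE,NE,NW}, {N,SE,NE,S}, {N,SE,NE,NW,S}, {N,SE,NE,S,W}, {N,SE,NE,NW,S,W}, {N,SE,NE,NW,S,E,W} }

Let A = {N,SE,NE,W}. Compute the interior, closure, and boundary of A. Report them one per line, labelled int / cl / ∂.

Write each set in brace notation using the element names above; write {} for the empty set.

int(A) = {N,SE,NE}
cl(A)  = {N,SE,NE,NW,S,E,W}
∂A     = {NW,S,E,W}

U open, U⊆A: {}, {SE}, {NE}, {SE,NE}, {N,NE}, {N,SE,NE}. int(A) = ⋃ = {N,SE,NE}
X∖A={NW,S,E}, int(X∖A)={}, hence cl(A)={N,SE,NE,NW,S,E,W}
∂A: remove int from cl → {NW,S,E,W}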